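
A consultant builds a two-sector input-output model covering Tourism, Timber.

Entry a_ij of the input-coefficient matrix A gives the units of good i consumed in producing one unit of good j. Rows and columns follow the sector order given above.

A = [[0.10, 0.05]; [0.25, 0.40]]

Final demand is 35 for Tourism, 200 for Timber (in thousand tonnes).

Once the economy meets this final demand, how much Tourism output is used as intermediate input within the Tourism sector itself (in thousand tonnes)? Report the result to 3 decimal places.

I − A =
  [   0.90    -0.05]
  [  -0.25     0.60]
det(I−A) = (0.90)(0.60) − (-0.05)(-0.25) = 0.5275
adj(I−A) = [[0.60, 0.05], [0.25, 0.90]]
(I − A)⁻¹ = adj(I−A) / det(I−A) ≈
  [   1.1374     0.0948]
  [   0.4739     1.7062]
First solve x = (I − A)⁻¹ d = adj(I−A)·d / det(I−A); in particular x_1 = (0.60·35 + 0.05·200) / 0.5275 = 31.00 / 0.5275 ≈ 58.76777.
Intermediate flow from 1 to 1: z_11 = a_11 · x_1 = 0.10 × 31.00 / 0.5275 = 3.10 / 0.5275 ≈ 5.877.

z_11 = 5.877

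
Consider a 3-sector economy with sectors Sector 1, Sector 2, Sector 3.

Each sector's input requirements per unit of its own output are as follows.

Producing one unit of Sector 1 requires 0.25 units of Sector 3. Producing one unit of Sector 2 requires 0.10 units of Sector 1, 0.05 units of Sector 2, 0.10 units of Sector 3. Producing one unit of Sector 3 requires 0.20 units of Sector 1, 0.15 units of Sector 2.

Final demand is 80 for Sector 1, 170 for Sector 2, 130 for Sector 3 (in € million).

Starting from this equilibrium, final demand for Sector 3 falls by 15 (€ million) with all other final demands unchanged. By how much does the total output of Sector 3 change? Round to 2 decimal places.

Δx_3 = -16.12

I − A =
  [   1.00    -0.10    -0.20]
  [   0.00     0.95    -0.15]
  [  -0.25    -0.10     1.00]
Cofactors of I−A, C_ij = (−1)^(i+j)·(minor ij) (rows/columns in the sector order above):
  C_11 = (0.95)(1.00) − (-0.15)(-0.10) = 0.9350
  C_12 = −[(0.00)(1.00) − (-0.15)(-0.25)] = 0.0375
  C_13 = (0.00)(-0.10) − (0.95)(-0.25) = 0.2375
  C_21 = −[(-0.10)(1.00) − (-0.20)(-0.10)] = 0.1200
  C_22 = (1.00)(1.00) − (-0.20)(-0.25) = 0.9500
  C_23 = −[(1.00)(-0.10) − (-0.10)(-0.25)] = 0.1250
  C_31 = (-0.10)(-0.15) − (-0.20)(0.95) = 0.2050
  C_32 = −[(1.00)(-0.15) − (-0.20)(0.00)] = 0.1500
  C_33 = (1.00)(0.95) − (-0.10)(0.00) = 0.9500
det(I−A) = Σ_j (I−A)_1j·C_1j = (1.00)(0.9350) + (-0.10)(0.0375) + (-0.20)(0.2375) = 0.88375
adj(I−A) = Cᵀ =
  [ 0.9350   0.1200   0.2050]
  [ 0.0375   0.9500   0.1500]
  [ 0.2375   0.1250   0.9500]
(I − A)⁻¹ = adj(I−A) / det(I−A) ≈
  [   1.0580     0.1358     0.2320]
  [   0.0424     1.0750     0.1697]
  [   0.2687     0.1414     1.0750]
Δx = (I − A)⁻¹ Δd with Δd having -15 in the Sector 3 component and 0 elsewhere.
So Δx_3 = L_33 · (-15), where L_33 = adj(I−A)_33 / det(I−A) = 0.9500 / 0.88375.
Δx_3 = 0.9500 × (-15) / 0.88375 = -14.25 / 0.88375 ≈ -16.12.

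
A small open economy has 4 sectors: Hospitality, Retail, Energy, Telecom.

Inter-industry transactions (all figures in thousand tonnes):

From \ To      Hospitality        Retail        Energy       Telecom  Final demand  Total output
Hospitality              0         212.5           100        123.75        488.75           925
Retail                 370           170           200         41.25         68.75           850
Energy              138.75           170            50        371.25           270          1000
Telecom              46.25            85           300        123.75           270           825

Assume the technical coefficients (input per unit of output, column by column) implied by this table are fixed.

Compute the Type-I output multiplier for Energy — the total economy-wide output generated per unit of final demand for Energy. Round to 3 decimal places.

m_E = 3.259

Technical coefficients a_ij = z_ij / X_j:
  a_HH = 0/925 = 0.00, a_RH = 370/925 = 0.40, a_EH = 138.75/925 = 0.15, a_TH = 46.25/925 = 0.05
  a_HR = 212.5/850 = 0.25, a_RR = 170/850 = 0.20, a_ER = 170/850 = 0.20, a_TR = 85/850 = 0.10
  a_HE = 100/1000 = 0.10, a_RE = 200/1000 = 0.20, a_EE = 50/1000 = 0.05, a_TE = 300/1000 = 0.30
  a_HT = 123.75/825 = 0.15, a_RT = 41.25/825 = 0.05, a_ET = 371.25/825 = 0.45, a_TT = 123.75/825 = 0.15
I − A =
  [   1.00    -0.25    -0.10    -0.15]
  [  -0.40     0.80    -0.20    -0.05]
  [  -0.15    -0.20     0.95    -0.45]
  [  -0.05    -0.10    -0.30     0.85]
Compute the cofactors C_ij = (−1)^(i+j)·(3×3 minor ij) of I−A; the adjugate is their transpose:
adj(I−A) = Cᵀ =
  [ 0.487250   0.212875   0.152750   0.179375]
  [ 0.303625   0.643625   0.235750   0.216250]
  [ 0.205750   0.253250   0.577375   0.356875]
  [ 0.137000   0.177625   0.240500   0.597500]
det(I−A) = Σ_j (I−A)_1j·C_1j = (1.00)(0.487250) + (-0.25)(0.303625) + (-0.10)(0.205750) + (-0.15)(0.137000) = 0.37021875
(I − A)⁻¹ = adj(I−A) / det(I−A) ≈
  [   1.3161     0.5750     0.4126     0.4845]
  [   0.8201     1.7385     0.6368     0.5841]
  [   0.5558     0.6841     1.5596     0.9640]
  [   0.3701     0.4798     0.6496     1.6139]
The output multiplier for sector j is the column-j sum of the Leontief inverse (I − A)⁻¹ = adj(I−A) / det(I−A).
Column E of adj(I−A): (0.152750, 0.235750, 0.577375, 0.240500); det(I−A) = 0.37021875.
m_E = (0.152750 + 0.235750 + 0.577375 + 0.240500) / 0.37021875 = 1.206375 / 0.37021875 ≈ 3.259.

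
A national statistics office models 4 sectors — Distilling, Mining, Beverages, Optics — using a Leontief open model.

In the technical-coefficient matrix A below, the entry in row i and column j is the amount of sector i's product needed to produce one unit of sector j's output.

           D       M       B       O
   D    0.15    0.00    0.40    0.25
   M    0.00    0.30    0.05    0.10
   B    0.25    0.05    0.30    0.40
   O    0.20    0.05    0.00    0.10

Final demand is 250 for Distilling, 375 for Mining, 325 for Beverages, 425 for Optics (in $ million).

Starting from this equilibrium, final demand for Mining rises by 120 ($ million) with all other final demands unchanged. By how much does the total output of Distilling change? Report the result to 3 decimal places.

Δx_D = 16.083

I − A =
  [   0.85     0.00    -0.40    -0.25]
  [   0.00     0.70    -0.05    -0.10]
  [  -0.25    -0.05     0.70    -0.40]
  [  -0.20    -0.05     0.00     0.90]
Compute the cofactors C_ij = (−1)^(i+j)·(3×3 minor ij) of I−A; the adjugate is their transpose:
adj(I−A) = Cᵀ =
  [ 0.434250   0.034750   0.250625   0.235875]
  [ 0.029250   0.378500   0.043750   0.069625]
  [ 0.213250   0.055875   0.496250   0.286000]
  [ 0.098125   0.028750   0.058125   0.344375]
det(I−A) = Σ_j (I−A)_1j·C_1j = (0.85)(0.434250) + (0.00)(0.029250) + (-0.40)(0.213250) + (-0.25)(0.098125) = 0.25928125
(I − A)⁻¹ = adj(I−A) / det(I−A) ≈
  [   1.6748     0.1340     0.9666     0.9097]
  [   0.1128     1.4598     0.1687     0.2685]
  [   0.8225     0.2155     1.9139     1.1030]
  [   0.3785     0.1109     0.2242     1.3282]
Δx = (I − A)⁻¹ Δd with Δd having +120 in the Mining component and 0 elsewhere.
So Δx_D = L_DM · (+120), where L_DM = adj(I−A)_DM / det(I−A) = 0.034750 / 0.25928125.
Δx_D = 0.034750 × (+120) / 0.25928125 = 4.17 / 0.25928125 ≈ 16.083.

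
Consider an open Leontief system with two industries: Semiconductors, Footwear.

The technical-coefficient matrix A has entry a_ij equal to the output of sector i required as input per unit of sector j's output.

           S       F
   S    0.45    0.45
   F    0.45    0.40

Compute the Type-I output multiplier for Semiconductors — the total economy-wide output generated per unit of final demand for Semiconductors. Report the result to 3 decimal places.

m_S = 8.235

I − A =
  [   0.55    -0.45]
  [  -0.45     0.60]
det(I−A) = (0.55)(0.60) − (-0.45)(-0.45) = 0.1275
adj(I−A) = [[0.60, 0.45], [0.45, 0.55]]
(I − A)⁻¹ = adj(I−A) / det(I−A) ≈
  [   4.7059     3.5294]
  [   3.5294     4.3137]
The output multiplier for sector j is the column-j sum of the Leontief inverse (I − A)⁻¹ = adj(I−A) / det(I−A).
Column S of adj(I−A): (0.60, 0.45); det(I−A) = 0.1275.
m_S = (0.60 + 0.45) / 0.1275 = 1.05 / 0.1275 ≈ 8.235.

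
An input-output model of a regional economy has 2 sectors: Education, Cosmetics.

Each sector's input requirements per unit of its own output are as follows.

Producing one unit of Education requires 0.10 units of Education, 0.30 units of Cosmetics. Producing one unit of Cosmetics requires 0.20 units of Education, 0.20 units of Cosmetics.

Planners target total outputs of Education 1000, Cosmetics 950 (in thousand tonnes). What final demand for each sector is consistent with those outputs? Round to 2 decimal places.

I − A =
  [   0.90    -0.20]
  [  -0.30     0.80]
d = (I − A) x:
  d_E = (+0.90)·1000 + (-0.20)·950 = 710.00
  d_C = (-0.30)·1000 + (+0.80)·950 = 460.00

d_E = 710.00, d_C = 460.00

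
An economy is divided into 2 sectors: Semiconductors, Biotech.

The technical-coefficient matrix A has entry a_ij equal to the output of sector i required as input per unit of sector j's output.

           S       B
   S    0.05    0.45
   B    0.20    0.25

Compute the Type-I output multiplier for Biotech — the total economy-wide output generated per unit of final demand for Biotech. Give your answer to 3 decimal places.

I − A =
  [   0.95    -0.45]
  [  -0.20     0.75]
det(I−A) = (0.95)(0.75) − (-0.45)(-0.20) = 0.6225
adj(I−A) = [[0.75, 0.45], [0.20, 0.95]]
(I − A)⁻¹ = adj(I−A) / det(I−A) ≈
  [   1.2048     0.7229]
  [   0.3213     1.5261]
The output multiplier for sector j is the column-j sum of the Leontief inverse (I − A)⁻¹ = adj(I−A) / det(I−A).
Column B of adj(I−A): (0.45, 0.95); det(I−A) = 0.6225.
m_B = (0.45 + 0.95) / 0.6225 = 1.40 / 0.6225 ≈ 2.249.

m_B = 2.249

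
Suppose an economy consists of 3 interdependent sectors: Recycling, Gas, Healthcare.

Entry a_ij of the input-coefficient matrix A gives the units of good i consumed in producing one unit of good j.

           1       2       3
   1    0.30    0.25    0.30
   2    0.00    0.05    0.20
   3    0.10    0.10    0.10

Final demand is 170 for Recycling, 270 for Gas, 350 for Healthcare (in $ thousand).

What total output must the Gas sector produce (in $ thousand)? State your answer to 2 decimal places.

I − A =
  [   0.70    -0.25    -0.30]
  [   0.00     0.95    -0.20]
  [  -0.10    -0.10     0.90]
Cofactors of I−A, C_ij = (−1)^(i+j)·(minor ij) (rows/columns in the sector order above):
  C_11 = (0.95)(0.90) − (-0.20)(-0.10) = 0.8350
  C_12 = −[(0.00)(0.90) − (-0.20)(-0.10)] = 0.0200
  C_13 = (0.00)(-0.10) − (0.95)(-0.10) = 0.0950
  C_21 = −[(-0.25)(0.90) − (-0.30)(-0.10)] = 0.2550
  C_22 = (0.70)(0.90) − (-0.30)(-0.10) = 0.6000
  C_23 = −[(0.70)(-0.10) − (-0.25)(-0.10)] = 0.0950
  C_31 = (-0.25)(-0.20) − (-0.30)(0.95) = 0.3350
  C_32 = −[(0.70)(-0.20) − (-0.30)(0.00)] = 0.1400
  C_33 = (0.70)(0.95) − (-0.25)(0.00) = 0.6650
det(I−A) = Σ_j (I−A)_1j·C_1j = (0.70)(0.8350) + (-0.25)(0.0200) + (-0.30)(0.0950) = 0.5510
adj(I−A) = Cᵀ =
  [ 0.8350   0.2550   0.3350]
  [ 0.0200   0.6000   0.1400]
  [ 0.0950   0.0950   0.6650]
(I − A)⁻¹ = adj(I−A) / det(I−A) ≈
  [   1.5154     0.4628     0.6080]
  [   0.0363     1.0889     0.2541]
  [   0.1724     0.1724     1.2069]
x = (I − A)⁻¹ d = adj(I−A)·d / det(I−A), with det(I−A) = 0.5510:
  x_1 = (0.8350·170 + 0.2550·270 + 0.3350·350) / 0.5510 = 328.05 / 0.5510 ≈ 595.37
  x_2 = (0.0200·170 + 0.6000·270 + 0.1400·350) / 0.5510 = 214.40 / 0.5510 ≈ 389.11
  x_3 = (0.0950·170 + 0.0950·270 + 0.6650·350) / 0.5510 = 274.55 / 0.5510 ≈ 498.28

x_2 = 389.11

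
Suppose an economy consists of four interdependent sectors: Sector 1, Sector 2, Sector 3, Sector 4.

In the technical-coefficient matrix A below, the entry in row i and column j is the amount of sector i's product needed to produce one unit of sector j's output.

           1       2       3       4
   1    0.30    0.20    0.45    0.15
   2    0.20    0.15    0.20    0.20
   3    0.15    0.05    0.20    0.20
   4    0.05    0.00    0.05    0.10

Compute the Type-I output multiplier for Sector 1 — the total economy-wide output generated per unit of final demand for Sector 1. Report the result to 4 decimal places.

I − A =
  [   0.70    -0.20    -0.45    -0.15]
  [  -0.20     0.85    -0.20    -0.20]
  [  -0.15    -0.05     0.80    -0.20]
  [  -0.05     0.00    -0.05     0.90]
Compute the cofactors C_ij = (−1)^(i+j)·(3×3 minor ij) of I−A; the adjugate is their transpose:
adj(I−A) = Cᵀ =
  [ 0.594000   0.162625   0.388625   0.221500]
  [ 0.180500   0.424625   0.218500   0.173000]
  [ 0.132750   0.060125   0.491125   0.144625]
  [ 0.040375   0.012375   0.048875   0.369125]
det(I−A) = Σ_j (I−A)_1j·C_1j = (0.70)(0.594000) + (-0.20)(0.180500) + (-0.45)(0.132750) + (-0.15)(0.040375) = 0.31390625
(I − A)⁻¹ = adj(I−A) / det(I−A) ≈
  [   1.89228     0.51807     1.23803     0.70562]
  [   0.57501     1.35271     0.69607     0.55112]
  [   0.42290     0.19154     1.56456     0.46073]
  [   0.12862     0.03942     0.15570     1.17591]
The output multiplier for sector j is the column-j sum of the Leontief inverse (I − A)⁻¹ = adj(I−A) / det(I−A).
Column 1 of adj(I−A): (0.594000, 0.180500, 0.132750, 0.040375); det(I−A) = 0.31390625.
m_1 = (0.594000 + 0.180500 + 0.132750 + 0.040375) / 0.31390625 = 0.947625 / 0.31390625 ≈ 3.0188.

m_1 = 3.0188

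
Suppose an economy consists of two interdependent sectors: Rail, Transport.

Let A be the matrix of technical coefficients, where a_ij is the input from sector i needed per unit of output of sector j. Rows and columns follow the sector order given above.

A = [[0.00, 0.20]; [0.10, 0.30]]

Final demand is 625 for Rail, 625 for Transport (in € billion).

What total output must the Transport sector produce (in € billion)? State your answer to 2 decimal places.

I − A =
  [   1.00    -0.20]
  [  -0.10     0.70]
det(I−A) = (1.00)(0.70) − (-0.20)(-0.10) = 0.6800
adj(I−A) = [[0.70, 0.20], [0.10, 1.00]]
(I − A)⁻¹ = adj(I−A) / det(I−A) ≈
  [   1.0294     0.2941]
  [   0.1471     1.4706]
x = (I − A)⁻¹ d = adj(I−A)·d / det(I−A), with det(I−A) = 0.6800:
  x_1 = (0.70·625 + 0.20·625) / 0.6800 = 562.50 / 0.6800 ≈ 827.21
  x_2 = (0.10·625 + 1.00·625) / 0.6800 = 687.50 / 0.6800 ≈ 1011.03

x_2 = 1011.03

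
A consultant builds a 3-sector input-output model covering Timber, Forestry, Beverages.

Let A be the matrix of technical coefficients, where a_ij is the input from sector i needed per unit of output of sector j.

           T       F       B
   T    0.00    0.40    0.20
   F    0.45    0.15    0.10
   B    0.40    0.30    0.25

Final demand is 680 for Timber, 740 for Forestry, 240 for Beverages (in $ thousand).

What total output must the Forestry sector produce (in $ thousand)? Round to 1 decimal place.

I − A =
  [   1.00    -0.40    -0.20]
  [  -0.45     0.85    -0.10]
  [  -0.40    -0.30     0.75]
Cofactors of I−A, C_ij = (−1)^(i+j)·(minor ij) (rows/columns in the sector order above):
  C_11 = (0.85)(0.75) − (-0.10)(-0.30) = 0.6075
  C_12 = −[(-0.45)(0.75) − (-0.10)(-0.40)] = 0.3775
  C_13 = (-0.45)(-0.30) − (0.85)(-0.40) = 0.4750
  C_21 = −[(-0.40)(0.75) − (-0.20)(-0.30)] = 0.3600
  C_22 = (1.00)(0.75) − (-0.20)(-0.40) = 0.6700
  C_23 = −[(1.00)(-0.30) − (-0.40)(-0.40)] = 0.4600
  C_31 = (-0.40)(-0.10) − (-0.20)(0.85) = 0.2100
  C_32 = −[(1.00)(-0.10) − (-0.20)(-0.45)] = 0.1900
  C_33 = (1.00)(0.85) − (-0.40)(-0.45) = 0.6700
det(I−A) = Σ_j (I−A)_1j·C_1j = (1.00)(0.6075) + (-0.40)(0.3775) + (-0.20)(0.4750) = 0.3615
adj(I−A) = Cᵀ =
  [ 0.6075   0.3600   0.2100]
  [ 0.3775   0.6700   0.1900]
  [ 0.4750   0.4600   0.6700]
(I − A)⁻¹ = adj(I−A) / det(I−A) ≈
  [   1.6805     0.9959     0.5809]
  [   1.0443     1.8534     0.5256]
  [   1.3140     1.2725     1.8534]
x = (I − A)⁻¹ d = adj(I−A)·d / det(I−A), with det(I−A) = 0.3615:
  x_T = (0.6075·680 + 0.3600·740 + 0.2100·240) / 0.3615 = 729.90 / 0.3615 ≈ 2019.1
  x_F = (0.3775·680 + 0.6700·740 + 0.1900·240) / 0.3615 = 798.10 / 0.3615 ≈ 2207.7
  x_B = (0.4750·680 + 0.4600·740 + 0.6700·240) / 0.3615 = 824.20 / 0.3615 ≈ 2279.9

x_F = 2207.7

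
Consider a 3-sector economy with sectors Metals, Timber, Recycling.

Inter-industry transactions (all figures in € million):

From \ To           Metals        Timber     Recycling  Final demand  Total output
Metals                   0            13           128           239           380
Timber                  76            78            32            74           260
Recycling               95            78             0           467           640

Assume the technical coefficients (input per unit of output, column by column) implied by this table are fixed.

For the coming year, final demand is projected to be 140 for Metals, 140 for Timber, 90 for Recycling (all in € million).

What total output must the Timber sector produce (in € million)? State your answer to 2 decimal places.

x_T = 272.33

Technical coefficients a_ij = z_ij / X_j:
  a_MM = 0/380 = 0.00, a_TM = 76/380 = 0.20, a_RM = 95/380 = 0.25
  a_MT = 13/260 = 0.05, a_TT = 78/260 = 0.30, a_RT = 78/260 = 0.30
  a_MR = 128/640 = 0.20, a_TR = 32/640 = 0.05, a_RR = 0/640 = 0.00
I − A =
  [   1.00    -0.05    -0.20]
  [  -0.20     0.70    -0.05]
  [  -0.25    -0.30     1.00]
Cofactors of I−A, C_ij = (−1)^(i+j)·(minor ij) (rows/columns in the sector order above):
  C_11 = (0.70)(1.00) − (-0.05)(-0.30) = 0.6850
  C_12 = −[(-0.20)(1.00) − (-0.05)(-0.25)] = 0.2125
  C_13 = (-0.20)(-0.30) − (0.70)(-0.25) = 0.2350
  C_21 = −[(-0.05)(1.00) − (-0.20)(-0.30)] = 0.1100
  C_22 = (1.00)(1.00) − (-0.20)(-0.25) = 0.9500
  C_23 = −[(1.00)(-0.30) − (-0.05)(-0.25)] = 0.3125
  C_31 = (-0.05)(-0.05) − (-0.20)(0.70) = 0.1425
  C_32 = −[(1.00)(-0.05) − (-0.20)(-0.20)] = 0.0900
  C_33 = (1.00)(0.70) − (-0.05)(-0.20) = 0.6900
det(I−A) = Σ_j (I−A)_1j·C_1j = (1.00)(0.6850) + (-0.05)(0.2125) + (-0.20)(0.2350) = 0.627375
adj(I−A) = Cᵀ =
  [ 0.6850   0.1100   0.1425]
  [ 0.2125   0.9500   0.0900]
  [ 0.2350   0.3125   0.6900]
(I − A)⁻¹ = adj(I−A) / det(I−A) ≈
  [   1.0919     0.1753     0.2271]
  [   0.3387     1.5142     0.1435]
  [   0.3746     0.4981     1.0998]
x = (I − A)⁻¹ d = adj(I−A)·d / det(I−A), with det(I−A) = 0.627375:
  x_M = (0.6850·140 + 0.1100·140 + 0.1425·90) / 0.627375 = 124.125 / 0.627375 ≈ 197.85
  x_T = (0.2125·140 + 0.9500·140 + 0.0900·90) / 0.627375 = 170.85 / 0.627375 ≈ 272.33
  x_R = (0.2350·140 + 0.3125·140 + 0.6900·90) / 0.627375 = 138.75 / 0.627375 ≈ 221.16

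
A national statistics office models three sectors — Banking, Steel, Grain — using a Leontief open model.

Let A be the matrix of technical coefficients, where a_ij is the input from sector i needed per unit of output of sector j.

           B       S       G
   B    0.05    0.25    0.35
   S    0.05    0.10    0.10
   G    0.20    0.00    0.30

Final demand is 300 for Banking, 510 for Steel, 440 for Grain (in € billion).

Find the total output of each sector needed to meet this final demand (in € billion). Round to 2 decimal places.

x_B = 820.03, x_S = 708.10, x_G = 862.87

I − A =
  [   0.95    -0.25    -0.35]
  [  -0.05     0.90    -0.10]
  [  -0.20     0.00     0.70]
Cofactors of I−A, C_ij = (−1)^(i+j)·(minor ij) (rows/columns in the sector order above):
  C_11 = (0.90)(0.70) − (-0.10)(0.00) = 0.6300
  C_12 = −[(-0.05)(0.70) − (-0.10)(-0.20)] = 0.0550
  C_13 = (-0.05)(0.00) − (0.90)(-0.20) = 0.1800
  C_21 = −[(-0.25)(0.70) − (-0.35)(0.00)] = 0.1750
  C_22 = (0.95)(0.70) − (-0.35)(-0.20) = 0.5950
  C_23 = −[(0.95)(0.00) − (-0.25)(-0.20)] = 0.0500
  C_31 = (-0.25)(-0.10) − (-0.35)(0.90) = 0.3400
  C_32 = −[(0.95)(-0.10) − (-0.35)(-0.05)] = 0.1125
  C_33 = (0.95)(0.90) − (-0.25)(-0.05) = 0.8425
det(I−A) = Σ_j (I−A)_1j·C_1j = (0.95)(0.6300) + (-0.25)(0.0550) + (-0.35)(0.1800) = 0.52175
adj(I−A) = Cᵀ =
  [ 0.6300   0.1750   0.3400]
  [ 0.0550   0.5950   0.1125]
  [ 0.1800   0.0500   0.8425]
(I − A)⁻¹ = adj(I−A) / det(I−A) ≈
  [   1.2075     0.3354     0.6517]
  [   0.1054     1.1404     0.2156]
  [   0.3450     0.0958     1.6148]
x = (I − A)⁻¹ d = adj(I−A)·d / det(I−A), with det(I−A) = 0.52175:
  x_B = (0.6300·300 + 0.1750·510 + 0.3400·440) / 0.52175 = 427.85 / 0.52175 ≈ 820.03
  x_S = (0.0550·300 + 0.5950·510 + 0.1125·440) / 0.52175 = 369.45 / 0.52175 ≈ 708.10
  x_G = (0.1800·300 + 0.0500·510 + 0.8425·440) / 0.52175 = 450.20 / 0.52175 ≈ 862.87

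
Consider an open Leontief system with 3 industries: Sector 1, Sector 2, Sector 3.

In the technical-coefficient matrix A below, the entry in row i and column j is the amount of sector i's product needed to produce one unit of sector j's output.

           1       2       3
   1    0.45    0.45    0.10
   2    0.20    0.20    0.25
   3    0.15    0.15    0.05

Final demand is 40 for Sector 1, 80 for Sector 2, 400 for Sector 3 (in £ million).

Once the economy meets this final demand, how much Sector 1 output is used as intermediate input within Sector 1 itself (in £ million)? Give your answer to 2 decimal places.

I − A =
  [   0.55    -0.45    -0.10]
  [  -0.20     0.80    -0.25]
  [  -0.15    -0.15     0.95]
Cofactors of I−A, C_ij = (−1)^(i+j)·(minor ij) (rows/columns in the sector order above):
  C_11 = (0.80)(0.95) − (-0.25)(-0.15) = 0.7225
  C_12 = −[(-0.20)(0.95) − (-0.25)(-0.15)] = 0.2275
  C_13 = (-0.20)(-0.15) − (0.80)(-0.15) = 0.1500
  C_21 = −[(-0.45)(0.95) − (-0.10)(-0.15)] = 0.4425
  C_22 = (0.55)(0.95) − (-0.10)(-0.15) = 0.5075
  C_23 = −[(0.55)(-0.15) − (-0.45)(-0.15)] = 0.1500
  C_31 = (-0.45)(-0.25) − (-0.10)(0.80) = 0.1925
  C_32 = −[(0.55)(-0.25) − (-0.10)(-0.20)] = 0.1575
  C_33 = (0.55)(0.80) − (-0.45)(-0.20) = 0.3500
det(I−A) = Σ_j (I−A)_1j·C_1j = (0.55)(0.7225) + (-0.45)(0.2275) + (-0.10)(0.1500) = 0.2800
adj(I−A) = Cᵀ =
  [ 0.7225   0.4425   0.1925]
  [ 0.2275   0.5075   0.1575]
  [ 0.1500   0.1500   0.3500]
(I − A)⁻¹ = adj(I−A) / det(I−A) ≈
  [   2.5804     1.5804     0.6875]
  [   0.8125     1.8125     0.5625]
  [   0.5357     0.5357     1.2500]
First solve x = (I − A)⁻¹ d = adj(I−A)·d / det(I−A); in particular x_1 = (0.7225·40 + 0.4425·80 + 0.1925·400) / 0.2800 = 141.30 / 0.2800 ≈ 504.6429.
Intermediate flow from 1 to 1: z_11 = a_11 · x_1 = 0.45 × 141.30 / 0.2800 = 63.585 / 0.2800 ≈ 227.09.

z_11 = 227.09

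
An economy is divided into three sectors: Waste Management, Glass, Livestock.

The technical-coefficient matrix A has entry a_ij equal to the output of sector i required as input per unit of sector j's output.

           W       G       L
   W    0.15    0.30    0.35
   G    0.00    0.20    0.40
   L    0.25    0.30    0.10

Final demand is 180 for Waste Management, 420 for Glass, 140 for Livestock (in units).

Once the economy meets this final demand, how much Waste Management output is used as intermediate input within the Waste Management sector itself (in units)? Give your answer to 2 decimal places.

I − A =
  [   0.85    -0.30    -0.35]
  [   0.00     0.80    -0.40]
  [  -0.25    -0.30     0.90]
Cofactors of I−A, C_ij = (−1)^(i+j)·(minor ij) (rows/columns in the sector order above):
  C_11 = (0.80)(0.90) − (-0.40)(-0.30) = 0.6000
  C_12 = −[(0.00)(0.90) − (-0.40)(-0.25)] = 0.1000
  C_13 = (0.00)(-0.30) − (0.80)(-0.25) = 0.2000
  C_21 = −[(-0.30)(0.90) − (-0.35)(-0.30)] = 0.3750
  C_22 = (0.85)(0.90) − (-0.35)(-0.25) = 0.6775
  C_23 = −[(0.85)(-0.30) − (-0.30)(-0.25)] = 0.3300
  C_31 = (-0.30)(-0.40) − (-0.35)(0.80) = 0.4000
  C_32 = −[(0.85)(-0.40) − (-0.35)(0.00)] = 0.3400
  C_33 = (0.85)(0.80) − (-0.30)(0.00) = 0.6800
det(I−A) = Σ_j (I−A)_1j·C_1j = (0.85)(0.6000) + (-0.30)(0.1000) + (-0.35)(0.2000) = 0.4100
adj(I−A) = Cᵀ =
  [ 0.6000   0.3750   0.4000]
  [ 0.1000   0.6775   0.3400]
  [ 0.2000   0.3300   0.6800]
(I − A)⁻¹ = adj(I−A) / det(I−A) ≈
  [   1.4634     0.9146     0.9756]
  [   0.2439     1.6524     0.8293]
  [   0.4878     0.8049     1.6585]
First solve x = (I − A)⁻¹ d = adj(I−A)·d / det(I−A); in particular x_W = (0.6000·180 + 0.3750·420 + 0.4000·140) / 0.4100 = 321.50 / 0.4100 ≈ 784.1463.
Intermediate flow from W to W: z_WW = a_WW · x_W = 0.15 × 321.50 / 0.4100 = 48.225 / 0.4100 ≈ 117.62.

z_WW = 117.62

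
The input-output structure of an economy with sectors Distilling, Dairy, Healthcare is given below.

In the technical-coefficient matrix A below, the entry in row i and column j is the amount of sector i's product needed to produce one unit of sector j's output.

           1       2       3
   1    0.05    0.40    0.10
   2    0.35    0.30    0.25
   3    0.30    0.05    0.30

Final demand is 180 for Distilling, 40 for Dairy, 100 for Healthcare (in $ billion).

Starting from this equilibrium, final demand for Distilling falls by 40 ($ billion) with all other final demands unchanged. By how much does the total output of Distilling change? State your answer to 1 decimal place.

Δx_1 = -63.1

I − A =
  [   0.95    -0.40    -0.10]
  [  -0.35     0.70    -0.25]
  [  -0.30    -0.05     0.70]
Cofactors of I−A, C_ij = (−1)^(i+j)·(minor ij) (rows/columns in the sector order above):
  C_11 = (0.70)(0.70) − (-0.25)(-0.05) = 0.4775
  C_12 = −[(-0.35)(0.70) − (-0.25)(-0.30)] = 0.3200
  C_13 = (-0.35)(-0.05) − (0.70)(-0.30) = 0.2275
  C_21 = −[(-0.40)(0.70) − (-0.10)(-0.05)] = 0.2850
  C_22 = (0.95)(0.70) − (-0.10)(-0.30) = 0.6350
  C_23 = −[(0.95)(-0.05) − (-0.40)(-0.30)] = 0.1675
  C_31 = (-0.40)(-0.25) − (-0.10)(0.70) = 0.1700
  C_32 = −[(0.95)(-0.25) − (-0.10)(-0.35)] = 0.2725
  C_33 = (0.95)(0.70) − (-0.40)(-0.35) = 0.5250
det(I−A) = Σ_j (I−A)_1j·C_1j = (0.95)(0.4775) + (-0.40)(0.3200) + (-0.10)(0.2275) = 0.302875
adj(I−A) = Cᵀ =
  [ 0.4775   0.2850   0.1700]
  [ 0.3200   0.6350   0.2725]
  [ 0.2275   0.1675   0.5250]
(I − A)⁻¹ = adj(I−A) / det(I−A) ≈
  [   1.5766     0.9410     0.5613]
  [   1.0565     2.0966     0.8997]
  [   0.7511     0.5530     1.7334]
Δx = (I − A)⁻¹ Δd with Δd having -40 in the Distilling component and 0 elsewhere.
So Δx_1 = L_11 · (-40), where L_11 = adj(I−A)_11 / det(I−A) = 0.4775 / 0.302875.
Δx_1 = 0.4775 × (-40) / 0.302875 = -19.10 / 0.302875 ≈ -63.1.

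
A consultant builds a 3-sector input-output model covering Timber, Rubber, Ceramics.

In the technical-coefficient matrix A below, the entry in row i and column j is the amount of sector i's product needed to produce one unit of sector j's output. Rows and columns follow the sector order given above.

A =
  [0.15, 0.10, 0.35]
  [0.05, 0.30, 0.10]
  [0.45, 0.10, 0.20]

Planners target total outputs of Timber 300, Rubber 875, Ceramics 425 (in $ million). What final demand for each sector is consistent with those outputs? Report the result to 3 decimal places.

d_1 = 18.750, d_2 = 555.000, d_3 = 117.500

I − A =
  [   0.85    -0.10    -0.35]
  [  -0.05     0.70    -0.10]
  [  -0.45    -0.10     0.80]
d = (I − A) x:
  d_1 = (+0.85)·300 + (-0.10)·875 + (-0.35)·425 = 18.750
  d_2 = (-0.05)·300 + (+0.70)·875 + (-0.10)·425 = 555.000
  d_3 = (-0.45)·300 + (-0.10)·875 + (+0.80)·425 = 117.500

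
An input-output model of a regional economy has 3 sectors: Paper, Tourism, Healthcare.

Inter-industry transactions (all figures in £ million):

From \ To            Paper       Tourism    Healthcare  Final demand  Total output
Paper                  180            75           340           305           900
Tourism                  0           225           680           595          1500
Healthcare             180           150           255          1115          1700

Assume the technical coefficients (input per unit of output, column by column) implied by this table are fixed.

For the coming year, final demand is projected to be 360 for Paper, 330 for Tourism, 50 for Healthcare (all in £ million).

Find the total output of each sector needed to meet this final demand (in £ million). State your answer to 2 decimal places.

x_1 = 542.96, x_2 = 503.94, x_3 = 245.87

Technical coefficients a_ij = z_ij / X_j:
  a_11 = 180/900 = 0.20, a_21 = 0/900 = 0.00, a_31 = 180/900 = 0.20
  a_12 = 75/1500 = 0.05, a_22 = 225/1500 = 0.15, a_32 = 150/1500 = 0.10
  a_13 = 340/1700 = 0.20, a_23 = 680/1700 = 0.40, a_33 = 255/1700 = 0.15
I − A =
  [   0.80    -0.05    -0.20]
  [   0.00     0.85    -0.40]
  [  -0.20    -0.10     0.85]
Cofactors of I−A, C_ij = (−1)^(i+j)·(minor ij) (rows/columns in the sector order above):
  C_11 = (0.85)(0.85) − (-0.40)(-0.10) = 0.6825
  C_12 = −[(0.00)(0.85) − (-0.40)(-0.20)] = 0.0800
  C_13 = (0.00)(-0.10) − (0.85)(-0.20) = 0.1700
  C_21 = −[(-0.05)(0.85) − (-0.20)(-0.10)] = 0.0625
  C_22 = (0.80)(0.85) − (-0.20)(-0.20) = 0.6400
  C_23 = −[(0.80)(-0.10) − (-0.05)(-0.20)] = 0.0900
  C_31 = (-0.05)(-0.40) − (-0.20)(0.85) = 0.1900
  C_32 = −[(0.80)(-0.40) − (-0.20)(0.00)] = 0.3200
  C_33 = (0.80)(0.85) − (-0.05)(0.00) = 0.6800
det(I−A) = Σ_j (I−A)_1j·C_1j = (0.80)(0.6825) + (-0.05)(0.0800) + (-0.20)(0.1700) = 0.5080
adj(I−A) = Cᵀ =
  [ 0.6825   0.0625   0.1900]
  [ 0.0800   0.6400   0.3200]
  [ 0.1700   0.0900   0.6800]
(I − A)⁻¹ = adj(I−A) / det(I−A) ≈
  [   1.3435     0.1230     0.3740]
  [   0.1575     1.2598     0.6299]
  [   0.3346     0.1772     1.3386]
x = (I − A)⁻¹ d = adj(I−A)·d / det(I−A), with det(I−A) = 0.5080:
  x_1 = (0.6825·360 + 0.0625·330 + 0.1900·50) / 0.5080 = 275.825 / 0.5080 ≈ 542.96
  x_2 = (0.0800·360 + 0.6400·330 + 0.3200·50) / 0.5080 = 256.00 / 0.5080 ≈ 503.94
  x_3 = (0.1700·360 + 0.0900·330 + 0.6800·50) / 0.5080 = 124.90 / 0.5080 ≈ 245.87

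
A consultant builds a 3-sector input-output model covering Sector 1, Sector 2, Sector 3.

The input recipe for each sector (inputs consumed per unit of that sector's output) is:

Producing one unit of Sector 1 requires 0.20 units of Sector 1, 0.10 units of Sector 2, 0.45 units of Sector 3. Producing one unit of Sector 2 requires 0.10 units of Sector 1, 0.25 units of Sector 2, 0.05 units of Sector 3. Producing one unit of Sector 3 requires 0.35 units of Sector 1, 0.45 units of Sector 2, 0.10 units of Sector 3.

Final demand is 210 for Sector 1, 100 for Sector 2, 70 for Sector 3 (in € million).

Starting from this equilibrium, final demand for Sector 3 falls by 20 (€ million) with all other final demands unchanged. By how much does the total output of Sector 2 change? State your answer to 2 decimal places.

Δx_2 = -21.19

I − A =
  [   0.80    -0.10    -0.35]
  [  -0.10     0.75    -0.45]
  [  -0.45    -0.05     0.90]
Cofactors of I−A, C_ij = (−1)^(i+j)·(minor ij) (rows/columns in the sector order above):
  C_11 = (0.75)(0.90) − (-0.45)(-0.05) = 0.6525
  C_12 = −[(-0.10)(0.90) − (-0.45)(-0.45)] = 0.2925
  C_13 = (-0.10)(-0.05) − (0.75)(-0.45) = 0.3425
  C_21 = −[(-0.10)(0.90) − (-0.35)(-0.05)] = 0.1075
  C_22 = (0.80)(0.90) − (-0.35)(-0.45) = 0.5625
  C_23 = −[(0.80)(-0.05) − (-0.10)(-0.45)] = 0.0850
  C_31 = (-0.10)(-0.45) − (-0.35)(0.75) = 0.3075
  C_32 = −[(0.80)(-0.45) − (-0.35)(-0.10)] = 0.3950
  C_33 = (0.80)(0.75) − (-0.10)(-0.10) = 0.5900
det(I−A) = Σ_j (I−A)_1j·C_1j = (0.80)(0.6525) + (-0.10)(0.2925) + (-0.35)(0.3425) = 0.372875
adj(I−A) = Cᵀ =
  [ 0.6525   0.1075   0.3075]
  [ 0.2925   0.5625   0.3950]
  [ 0.3425   0.0850   0.5900]
(I − A)⁻¹ = adj(I−A) / det(I−A) ≈
  [   1.7499     0.2883     0.8247]
  [   0.7844     1.5085     1.0593]
  [   0.9185     0.2280     1.5823]
Δx = (I − A)⁻¹ Δd with Δd having -20 in the Sector 3 component and 0 elsewhere.
So Δx_2 = L_23 · (-20), where L_23 = adj(I−A)_23 / det(I−A) = 0.3950 / 0.372875.
Δx_2 = 0.3950 × (-20) / 0.372875 = -7.90 / 0.372875 ≈ -21.19.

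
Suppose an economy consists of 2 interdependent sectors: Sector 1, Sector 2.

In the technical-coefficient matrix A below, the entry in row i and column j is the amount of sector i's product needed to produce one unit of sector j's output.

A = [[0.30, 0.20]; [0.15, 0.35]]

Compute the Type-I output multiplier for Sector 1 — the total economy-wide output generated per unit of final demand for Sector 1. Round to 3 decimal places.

m_1 = 1.882

I − A =
  [   0.70    -0.20]
  [  -0.15     0.65]
det(I−A) = (0.70)(0.65) − (-0.20)(-0.15) = 0.4250
adj(I−A) = [[0.65, 0.20], [0.15, 0.70]]
(I − A)⁻¹ = adj(I−A) / det(I−A) ≈
  [   1.5294     0.4706]
  [   0.3529     1.6471]
The output multiplier for sector j is the column-j sum of the Leontief inverse (I − A)⁻¹ = adj(I−A) / det(I−A).
Column 1 of adj(I−A): (0.65, 0.15); det(I−A) = 0.4250.
m_1 = (0.65 + 0.15) / 0.4250 = 0.80 / 0.4250 ≈ 1.882.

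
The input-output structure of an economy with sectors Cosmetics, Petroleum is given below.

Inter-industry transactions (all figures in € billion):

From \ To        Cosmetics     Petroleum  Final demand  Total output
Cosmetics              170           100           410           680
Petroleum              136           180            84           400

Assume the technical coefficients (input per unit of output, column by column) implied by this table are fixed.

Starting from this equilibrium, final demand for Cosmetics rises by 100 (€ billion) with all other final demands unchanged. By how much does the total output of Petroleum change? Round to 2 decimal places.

Δx_2 = 55.17

Technical coefficients a_ij = z_ij / X_j:
  a_11 = 170/680 = 0.25, a_21 = 136/680 = 0.20
  a_12 = 100/400 = 0.25, a_22 = 180/400 = 0.45
I − A =
  [   0.75    -0.25]
  [  -0.20     0.55]
det(I−A) = (0.75)(0.55) − (-0.25)(-0.20) = 0.3625
adj(I−A) = [[0.55, 0.25], [0.20, 0.75]]
(I − A)⁻¹ = adj(I−A) / det(I−A) ≈
  [   1.5172     0.6897]
  [   0.5517     2.0690]
Δx = (I − A)⁻¹ Δd with Δd having +100 in the Cosmetics component and 0 elsewhere.
So Δx_2 = L_21 · (+100), where L_21 = adj(I−A)_21 / det(I−A) = 0.20 / 0.3625.
Δx_2 = 0.20 × (+100) / 0.3625 = 20.00 / 0.3625 ≈ 55.17.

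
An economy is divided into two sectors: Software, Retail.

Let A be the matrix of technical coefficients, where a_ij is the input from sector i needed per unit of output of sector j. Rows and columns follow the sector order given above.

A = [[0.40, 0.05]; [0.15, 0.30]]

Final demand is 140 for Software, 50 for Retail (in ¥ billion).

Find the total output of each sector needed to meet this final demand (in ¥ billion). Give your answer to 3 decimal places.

x_1 = 243.636, x_2 = 123.636

I − A =
  [   0.60    -0.05]
  [  -0.15     0.70]
det(I−A) = (0.60)(0.70) − (-0.05)(-0.15) = 0.4125
adj(I−A) = [[0.70, 0.05], [0.15, 0.60]]
(I − A)⁻¹ = adj(I−A) / det(I−A) ≈
  [   1.6970     0.1212]
  [   0.3636     1.4545]
x = (I − A)⁻¹ d = adj(I−A)·d / det(I−A), with det(I−A) = 0.4125:
  x_1 = (0.70·140 + 0.05·50) / 0.4125 = 100.50 / 0.4125 ≈ 243.636
  x_2 = (0.15·140 + 0.60·50) / 0.4125 = 51.00 / 0.4125 ≈ 123.636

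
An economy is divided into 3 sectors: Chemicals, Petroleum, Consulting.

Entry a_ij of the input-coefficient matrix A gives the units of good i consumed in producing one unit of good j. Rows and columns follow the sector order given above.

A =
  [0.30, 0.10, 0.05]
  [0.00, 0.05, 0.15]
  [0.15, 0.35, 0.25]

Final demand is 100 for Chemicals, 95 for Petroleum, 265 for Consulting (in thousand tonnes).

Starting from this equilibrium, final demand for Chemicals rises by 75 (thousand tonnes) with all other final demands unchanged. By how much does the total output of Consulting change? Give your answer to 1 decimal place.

I − A =
  [   0.70    -0.10    -0.05]
  [   0.00     0.95    -0.15]
  [  -0.15    -0.35     0.75]
Cofactors of I−A, C_ij = (−1)^(i+j)·(minor ij) (rows/columns in the sector order above):
  C_11 = (0.95)(0.75) − (-0.15)(-0.35) = 0.6600
  C_12 = −[(0.00)(0.75) − (-0.15)(-0.15)] = 0.0225
  C_13 = (0.00)(-0.35) − (0.95)(-0.15) = 0.1425
  C_21 = −[(-0.10)(0.75) − (-0.05)(-0.35)] = 0.0925
  C_22 = (0.70)(0.75) − (-0.05)(-0.15) = 0.5175
  C_23 = −[(0.70)(-0.35) − (-0.10)(-0.15)] = 0.2600
  C_31 = (-0.10)(-0.15) − (-0.05)(0.95) = 0.0625
  C_32 = −[(0.70)(-0.15) − (-0.05)(0.00)] = 0.1050
  C_33 = (0.70)(0.95) − (-0.10)(0.00) = 0.6650
det(I−A) = Σ_j (I−A)_1j·C_1j = (0.70)(0.6600) + (-0.10)(0.0225) + (-0.05)(0.1425) = 0.452625
adj(I−A) = Cᵀ =
  [ 0.6600   0.0925   0.0625]
  [ 0.0225   0.5175   0.1050]
  [ 0.1425   0.2600   0.6650]
(I − A)⁻¹ = adj(I−A) / det(I−A) ≈
  [   1.4582     0.2044     0.1381]
  [   0.0497     1.1433     0.2320]
  [   0.3148     0.5744     1.4692]
Δx = (I − A)⁻¹ Δd with Δd having +75 in the Chemicals component and 0 elsewhere.
So Δx_3 = L_31 · (+75), where L_31 = adj(I−A)_31 / det(I−A) = 0.1425 / 0.452625.
Δx_3 = 0.1425 × (+75) / 0.452625 = 10.6875 / 0.452625 ≈ 23.6.

Δx_3 = 23.6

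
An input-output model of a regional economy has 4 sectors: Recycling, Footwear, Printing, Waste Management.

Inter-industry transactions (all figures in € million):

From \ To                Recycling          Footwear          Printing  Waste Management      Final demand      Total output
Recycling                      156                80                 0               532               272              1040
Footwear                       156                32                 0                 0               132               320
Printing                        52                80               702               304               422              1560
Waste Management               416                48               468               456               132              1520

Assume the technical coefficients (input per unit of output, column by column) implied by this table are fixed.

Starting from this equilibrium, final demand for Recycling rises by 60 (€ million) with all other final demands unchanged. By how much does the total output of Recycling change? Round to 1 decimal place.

Δx_R = 113.9

Technical coefficients a_ij = z_ij / X_j:
  a_RR = 156/1040 = 0.15, a_FR = 156/1040 = 0.15, a_PR = 52/1040 = 0.05, a_WR = 416/1040 = 0.40
  a_RF = 80/320 = 0.25, a_FF = 32/320 = 0.10, a_PF = 80/320 = 0.25, a_WF = 48/320 = 0.15
  a_RP = 0/1560 = 0.00, a_FP = 0/1560 = 0.00, a_PP = 702/1560 = 0.45, a_WP = 468/1560 = 0.30
  a_RW = 532/1520 = 0.35, a_FW = 0/1520 = 0.00, a_PW = 304/1520 = 0.20, a_WW = 456/1520 = 0.30
I − A =
  [   0.85    -0.25     0.00    -0.35]
  [  -0.15     0.90     0.00     0.00]
  [  -0.05    -0.25     0.55    -0.20]
  [  -0.40    -0.15    -0.30     0.70]
Compute the cofactors C_ij = (−1)^(i+j)·(3×3 minor ij) of I−A; the adjugate is their transpose:
adj(I−A) = Cᵀ =
  [ 0.292500   0.136375   0.094500   0.173250]
  [ 0.048750   0.194000   0.015750   0.028875]
  [ 0.134250   0.170625   0.375375   0.174375]
  [ 0.235125   0.192625   0.218250   0.400125]
det(I−A) = Σ_j (I−A)_1j·C_1j = (0.85)(0.292500) + (-0.25)(0.048750) + (0.00)(0.134250) + (-0.35)(0.235125) = 0.15414375
(I − A)⁻¹ = adj(I−A) / det(I−A) ≈
  [   1.8976     0.8847     0.6131     1.1240]
  [   0.3163     1.2586     0.1022     0.1873]
  [   0.8709     1.1069     2.4352     1.1312]
  [   1.5254     1.2496     1.4159     2.5958]
Δx = (I − A)⁻¹ Δd with Δd having +60 in the Recycling component and 0 elsewhere.
So Δx_R = L_RR · (+60), where L_RR = adj(I−A)_RR / det(I−A) = 0.292500 / 0.15414375.
Δx_R = 0.292500 × (+60) / 0.15414375 = 17.55 / 0.15414375 ≈ 113.9.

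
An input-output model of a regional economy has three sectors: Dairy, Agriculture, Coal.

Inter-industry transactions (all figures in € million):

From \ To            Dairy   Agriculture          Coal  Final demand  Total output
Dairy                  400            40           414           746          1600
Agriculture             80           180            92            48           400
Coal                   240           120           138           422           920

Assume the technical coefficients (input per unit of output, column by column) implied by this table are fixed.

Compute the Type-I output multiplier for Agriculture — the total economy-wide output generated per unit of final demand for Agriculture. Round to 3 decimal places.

m_2 = 3.698

Technical coefficients a_ij = z_ij / X_j:
  a_11 = 400/1600 = 0.25, a_21 = 80/1600 = 0.05, a_31 = 240/1600 = 0.15
  a_12 = 40/400 = 0.10, a_22 = 180/400 = 0.45, a_32 = 120/400 = 0.30
  a_13 = 414/920 = 0.45, a_23 = 92/920 = 0.10, a_33 = 138/920 = 0.15
I − A =
  [   0.75    -0.10    -0.45]
  [  -0.05     0.55    -0.10]
  [  -0.15    -0.30     0.85]
Cofactors of I−A, C_ij = (−1)^(i+j)·(minor ij) (rows/columns in the sector order above):
  C_11 = (0.55)(0.85) − (-0.10)(-0.30) = 0.4375
  C_12 = −[(-0.05)(0.85) − (-0.10)(-0.15)] = 0.0575
  C_13 = (-0.05)(-0.30) − (0.55)(-0.15) = 0.0975
  C_21 = −[(-0.10)(0.85) − (-0.45)(-0.30)] = 0.2200
  C_22 = (0.75)(0.85) − (-0.45)(-0.15) = 0.5700
  C_23 = −[(0.75)(-0.30) − (-0.10)(-0.15)] = 0.2400
  C_31 = (-0.10)(-0.10) − (-0.45)(0.55) = 0.2575
  C_32 = −[(0.75)(-0.10) − (-0.45)(-0.05)] = 0.0975
  C_33 = (0.75)(0.55) − (-0.10)(-0.05) = 0.4075
det(I−A) = Σ_j (I−A)_1j·C_1j = (0.75)(0.4375) + (-0.10)(0.0575) + (-0.45)(0.0975) = 0.2785
adj(I−A) = Cᵀ =
  [ 0.4375   0.2200   0.2575]
  [ 0.0575   0.5700   0.0975]
  [ 0.0975   0.2400   0.4075]
(I − A)⁻¹ = adj(I−A) / det(I−A) ≈
  [   1.5709     0.7899     0.9246]
  [   0.2065     2.0467     0.3501]
  [   0.3501     0.8618     1.4632]
The output multiplier for sector j is the column-j sum of the Leontief inverse (I − A)⁻¹ = adj(I−A) / det(I−A).
Column 2 of adj(I−A): (0.2200, 0.5700, 0.2400); det(I−A) = 0.2785.
m_2 = (0.2200 + 0.5700 + 0.2400) / 0.2785 = 1.03 / 0.2785 ≈ 3.698.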